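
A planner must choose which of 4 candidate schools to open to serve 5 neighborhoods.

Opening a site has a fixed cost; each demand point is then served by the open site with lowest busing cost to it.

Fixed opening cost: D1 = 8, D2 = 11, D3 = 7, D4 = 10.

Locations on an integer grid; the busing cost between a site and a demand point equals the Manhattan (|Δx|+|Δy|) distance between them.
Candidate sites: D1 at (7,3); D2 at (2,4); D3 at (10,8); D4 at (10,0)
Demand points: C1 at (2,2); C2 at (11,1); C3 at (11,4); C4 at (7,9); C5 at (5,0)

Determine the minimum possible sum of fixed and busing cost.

36

Open {D1}: assign each demand point to its cheapest open site.
  C1→D1 6, C2→D1 6, C3→D1 5, C4→D1 6, C5→D1 5
  busing cost 28, fixed 8 → total 36.
Compare {D1, D3}: busing cost 26 + fixed 15 = 41.
Compare {D1, D4}: busing cost 24 + fixed 18 = 42.
Compare {D1, D2}: busing cost 24 + fixed 19 = 43.
All other subsets cost ≥ 41. Minimum total cost: 36.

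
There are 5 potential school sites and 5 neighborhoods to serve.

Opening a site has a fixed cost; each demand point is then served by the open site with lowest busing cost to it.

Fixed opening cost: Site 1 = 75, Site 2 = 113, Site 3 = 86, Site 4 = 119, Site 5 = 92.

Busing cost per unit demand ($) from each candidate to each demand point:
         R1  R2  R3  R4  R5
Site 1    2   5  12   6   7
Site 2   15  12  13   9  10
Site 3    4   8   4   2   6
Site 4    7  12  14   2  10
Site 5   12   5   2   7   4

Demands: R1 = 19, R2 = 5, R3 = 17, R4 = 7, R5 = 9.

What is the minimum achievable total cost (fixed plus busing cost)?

338

Open {Site 3}: assign each demand point to its cheapest open site.
  R1→Site 3 19×4=76, R2→Site 3 5×8=40, R3→Site 3 17×4=68, R4→Site 3 7×2=14, R5→Site 3 9×6=54
  busing cost 252, fixed 86 → total 338.
Compare {Site 1, Site 5}: busing cost 175 + fixed 167 = 342.
Compare {Site 1, Site 3}: busing cost 199 + fixed 161 = 360.
Compare {Site 3, Site 5}: busing cost 185 + fixed 178 = 363.
All other subsets cost ≥ 342. Minimum total cost: 338.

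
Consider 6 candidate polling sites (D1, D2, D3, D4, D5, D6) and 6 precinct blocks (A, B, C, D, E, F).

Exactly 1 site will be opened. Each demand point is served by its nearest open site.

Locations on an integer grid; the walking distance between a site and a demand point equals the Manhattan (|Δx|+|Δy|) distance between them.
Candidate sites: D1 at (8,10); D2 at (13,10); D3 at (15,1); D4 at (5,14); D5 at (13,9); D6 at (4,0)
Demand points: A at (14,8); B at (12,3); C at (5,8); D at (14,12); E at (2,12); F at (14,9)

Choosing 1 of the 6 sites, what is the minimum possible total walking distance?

37

Open {D5}.
  A→D5 2, B→D5 7, C→D5 9, D→D5 4, E→D5 14, F→D5 1  ⇒ total 37.
Compare {D2}: total 39.
Compare {D1}: total 47.
No size-1 selection does better; minimum is 37.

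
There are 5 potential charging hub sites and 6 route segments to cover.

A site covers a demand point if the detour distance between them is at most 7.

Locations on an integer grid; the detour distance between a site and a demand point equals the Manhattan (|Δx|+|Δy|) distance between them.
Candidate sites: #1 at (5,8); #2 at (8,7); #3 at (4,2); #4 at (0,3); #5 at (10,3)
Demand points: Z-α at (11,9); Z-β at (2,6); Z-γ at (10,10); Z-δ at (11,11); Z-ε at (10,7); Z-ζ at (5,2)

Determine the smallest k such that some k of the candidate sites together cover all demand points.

Coverage sets (demand points within 7 of each site):
  #1: {Z-α, Z-β, Z-γ, Z-ε, Z-ζ}
  #2: {Z-α, Z-β, Z-γ, Z-δ, Z-ε}
  #3: {Z-β, Z-ζ}
  #4: {Z-β, Z-ζ}
  #5: {Z-α, Z-γ, Z-ε, Z-ζ}
No single site covers all 6 demand points.
But {#1, #2} covers everything, so the minimum is 2.

2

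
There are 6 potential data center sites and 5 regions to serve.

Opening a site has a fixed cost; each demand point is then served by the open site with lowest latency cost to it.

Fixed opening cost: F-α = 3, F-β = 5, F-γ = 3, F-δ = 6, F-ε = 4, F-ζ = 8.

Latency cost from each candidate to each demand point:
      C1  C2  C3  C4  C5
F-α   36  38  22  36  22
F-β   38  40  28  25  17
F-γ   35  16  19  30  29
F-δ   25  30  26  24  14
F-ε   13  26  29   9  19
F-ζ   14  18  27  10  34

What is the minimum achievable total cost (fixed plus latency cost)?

83

Open {F-γ, F-ε}: assign each demand point to its cheapest open site.
  C1→F-ε 13, C2→F-γ 16, C3→F-γ 19, C4→F-ε 9, C5→F-ε 19
  latency cost 76, fixed 7 → total 83.
Compare {F-γ, F-δ, F-ε}: latency cost 71 + fixed 13 = 84.
Compare {F-α, F-γ, F-ε}: latency cost 76 + fixed 10 = 86.
Compare {F-β, F-γ, F-ε}: latency cost 74 + fixed 12 = 86.
All other subsets cost ≥ 84. Minimum total cost: 83.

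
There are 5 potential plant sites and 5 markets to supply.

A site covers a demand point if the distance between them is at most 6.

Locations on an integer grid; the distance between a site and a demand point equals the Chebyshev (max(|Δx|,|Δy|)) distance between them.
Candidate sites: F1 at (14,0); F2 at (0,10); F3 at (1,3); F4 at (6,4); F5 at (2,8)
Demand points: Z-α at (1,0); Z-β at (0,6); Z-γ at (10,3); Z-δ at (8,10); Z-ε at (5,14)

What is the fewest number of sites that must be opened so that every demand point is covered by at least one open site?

Coverage sets (demand points within 6 of each site):
  F1: {Z-γ}
  F2: {Z-β, Z-ε}
  F3: {Z-α, Z-β}
  F4: {Z-α, Z-β, Z-γ, Z-δ}
  F5: {Z-β, Z-δ, Z-ε}
No single site covers all 5 demand points.
But {F2, F4} covers everything, so the minimum is 2.

2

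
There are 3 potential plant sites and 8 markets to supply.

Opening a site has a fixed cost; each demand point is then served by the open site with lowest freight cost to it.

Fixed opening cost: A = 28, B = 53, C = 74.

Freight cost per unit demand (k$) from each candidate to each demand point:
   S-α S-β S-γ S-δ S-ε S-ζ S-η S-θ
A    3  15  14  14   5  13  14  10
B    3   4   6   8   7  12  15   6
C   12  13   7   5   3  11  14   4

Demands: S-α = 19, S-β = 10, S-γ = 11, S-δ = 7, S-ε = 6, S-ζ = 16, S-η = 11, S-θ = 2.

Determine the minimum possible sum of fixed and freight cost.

Open {B, C}: assign each demand point to its cheapest open site.
  S-α→B 19×3=57, S-β→B 10×4=40, S-γ→B 11×6=66, S-δ→C 7×5=35, S-ε→C 6×3=18, S-ζ→C 16×11=176, S-η→C 11×14=154, S-θ→C 2×4=8
  freight cost 554, fixed 127 → total 681.
Compare {B}: freight cost 630 + fixed 53 = 683.
Compare {A, B}: freight cost 607 + fixed 81 = 688.
Compare {A, B, C}: freight cost 554 + fixed 155 = 709.
All other subsets cost ≥ 683. Minimum total cost: 681.

681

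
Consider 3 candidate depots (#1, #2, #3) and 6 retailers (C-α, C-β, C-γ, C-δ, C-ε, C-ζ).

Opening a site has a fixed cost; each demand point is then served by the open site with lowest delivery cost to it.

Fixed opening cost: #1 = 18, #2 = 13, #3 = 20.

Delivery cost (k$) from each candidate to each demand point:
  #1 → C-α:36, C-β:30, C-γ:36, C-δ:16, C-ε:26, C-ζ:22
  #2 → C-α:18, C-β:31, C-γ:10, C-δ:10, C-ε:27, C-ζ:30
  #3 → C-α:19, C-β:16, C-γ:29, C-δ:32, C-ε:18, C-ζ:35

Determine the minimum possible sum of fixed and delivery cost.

Open {#2, #3}: assign each demand point to its cheapest open site.
  C-α→#2 18, C-β→#3 16, C-γ→#2 10, C-δ→#2 10, C-ε→#3 18, C-ζ→#2 30
  delivery cost 102, fixed 33 → total 135.
Compare {#2}: delivery cost 126 + fixed 13 = 139.
Compare {#1, #2, #3}: delivery cost 94 + fixed 51 = 145.
Compare {#1, #2}: delivery cost 116 + fixed 31 = 147.
All other subsets cost ≥ 139. Minimum total cost: 135.

135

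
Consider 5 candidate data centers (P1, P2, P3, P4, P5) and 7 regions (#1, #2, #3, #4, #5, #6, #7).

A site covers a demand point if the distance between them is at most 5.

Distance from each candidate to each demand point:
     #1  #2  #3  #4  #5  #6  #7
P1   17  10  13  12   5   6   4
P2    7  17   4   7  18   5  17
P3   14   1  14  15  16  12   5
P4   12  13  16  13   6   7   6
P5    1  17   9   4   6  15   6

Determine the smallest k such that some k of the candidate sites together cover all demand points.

Coverage sets (demand points within 5 of each site):
  P1: {#5, #7}
  P2: {#3, #6}
  P3: {#2, #7}
  P4: {}
  P5: {#1, #4}
No 3 sites suffice: every size-3 union leaves at least one demand point uncovered.
But {P1, P2, P3, P5} covers everything, so the minimum is 4.

4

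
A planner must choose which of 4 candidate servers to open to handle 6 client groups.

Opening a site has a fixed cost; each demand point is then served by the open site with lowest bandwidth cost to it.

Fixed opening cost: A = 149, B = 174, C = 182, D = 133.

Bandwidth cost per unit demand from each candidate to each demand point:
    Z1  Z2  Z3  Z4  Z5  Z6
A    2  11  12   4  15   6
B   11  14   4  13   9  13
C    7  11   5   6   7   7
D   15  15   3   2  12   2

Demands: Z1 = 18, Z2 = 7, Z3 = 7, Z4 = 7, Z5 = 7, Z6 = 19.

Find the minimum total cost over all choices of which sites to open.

Open {A, D}: assign each demand point to its cheapest open site.
  Z1→A 18×2=36, Z2→A 7×11=77, Z3→D 7×3=21, Z4→D 7×2=14, Z5→D 7×12=84, Z6→D 19×2=38
  bandwidth cost 270, fixed 282 → total 552.
Compare {A}: bandwidth cost 444 + fixed 149 = 593.
Compare {C, D}: bandwidth cost 325 + fixed 315 = 640.
Compare {C}: bandwidth cost 462 + fixed 182 = 644.
All other subsets cost ≥ 593. Minimum total cost: 552.

552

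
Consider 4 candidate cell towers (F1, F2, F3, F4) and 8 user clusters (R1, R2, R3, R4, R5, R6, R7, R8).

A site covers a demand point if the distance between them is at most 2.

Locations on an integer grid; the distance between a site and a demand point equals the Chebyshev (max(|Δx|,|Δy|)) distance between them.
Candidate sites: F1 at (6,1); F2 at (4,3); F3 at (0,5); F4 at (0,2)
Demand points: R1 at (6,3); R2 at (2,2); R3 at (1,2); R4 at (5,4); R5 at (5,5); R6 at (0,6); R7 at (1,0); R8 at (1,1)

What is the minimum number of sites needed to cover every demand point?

3

Coverage sets (demand points within 2 of each site):
  F1: {R1}
  F2: {R1, R2, R4, R5}
  F3: {R6}
  F4: {R2, R3, R7, R8}
No 2 sites suffice: every size-2 union leaves at least one demand point uncovered.
But {F2, F3, F4} covers everything, so the minimum is 3.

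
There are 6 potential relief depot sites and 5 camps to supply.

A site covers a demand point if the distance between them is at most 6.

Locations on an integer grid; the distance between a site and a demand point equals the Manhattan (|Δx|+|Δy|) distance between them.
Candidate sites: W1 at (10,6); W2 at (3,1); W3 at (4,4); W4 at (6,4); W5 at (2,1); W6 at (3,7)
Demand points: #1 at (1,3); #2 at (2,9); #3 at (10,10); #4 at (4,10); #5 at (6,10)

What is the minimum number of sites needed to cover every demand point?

Coverage sets (demand points within 6 of each site):
  W1: {#3}
  W2: {#1}
  W3: {#1, #4}
  W4: {#1, #5}
  W5: {#1}
  W6: {#1, #2, #4, #5}
No single site covers all 5 demand points.
But {W1, W6} covers everything, so the minimum is 2.

2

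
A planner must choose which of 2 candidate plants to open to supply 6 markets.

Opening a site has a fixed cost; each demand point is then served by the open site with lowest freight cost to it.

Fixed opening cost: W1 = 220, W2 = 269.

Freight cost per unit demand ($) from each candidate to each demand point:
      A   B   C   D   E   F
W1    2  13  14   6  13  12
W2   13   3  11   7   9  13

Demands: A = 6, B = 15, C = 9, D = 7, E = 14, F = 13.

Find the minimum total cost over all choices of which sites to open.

Open {W2}: assign each demand point to its cheapest open site.
  A→W2 6×13=78, B→W2 15×3=45, C→W2 9×11=99, D→W2 7×7=49, E→W2 14×9=126, F→W2 13×13=169
  freight cost 566, fixed 269 → total 835.
Compare {W1}: freight cost 713 + fixed 220 = 933.
Compare {W1, W2}: freight cost 480 + fixed 489 = 969.

835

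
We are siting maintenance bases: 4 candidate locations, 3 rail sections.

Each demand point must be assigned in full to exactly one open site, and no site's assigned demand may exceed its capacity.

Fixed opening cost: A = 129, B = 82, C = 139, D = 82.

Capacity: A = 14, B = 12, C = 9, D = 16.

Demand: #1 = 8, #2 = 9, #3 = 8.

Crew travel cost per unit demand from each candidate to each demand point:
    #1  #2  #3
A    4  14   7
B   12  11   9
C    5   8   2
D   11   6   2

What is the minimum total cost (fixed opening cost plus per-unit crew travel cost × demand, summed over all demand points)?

367

Open {B, D}; cheapest assignment that respects the capacities:
  B (cap 12, load 9): #2 — cost 9×11 = 99
  D (cap 16, load 16): #1, #3 — cost 8×11 + 8×2 = 104
  Shipping 203, fixed 164 → total 367.
  Any other capacity-feasible assignment to {B, D} ships for at least 203.
Compare {C, D}: its best feasible assignment gives total 397.
Compare {A, B, D}: its best feasible assignment gives total 440.
Every other set of open sites that can feasibly serve all demand totals ≥ 397 even under its best assignment. Minimum: 367.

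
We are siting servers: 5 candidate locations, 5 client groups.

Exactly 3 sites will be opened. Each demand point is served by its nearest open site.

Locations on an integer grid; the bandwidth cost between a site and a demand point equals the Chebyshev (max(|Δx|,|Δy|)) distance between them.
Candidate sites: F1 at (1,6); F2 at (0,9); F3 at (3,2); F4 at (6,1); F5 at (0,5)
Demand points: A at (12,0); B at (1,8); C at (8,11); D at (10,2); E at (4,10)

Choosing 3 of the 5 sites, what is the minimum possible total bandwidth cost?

Open {F1, F2, F4}.
  A→F4 6, B→F2 1, C→F1 7, D→F4 4, E→F1 4  ⇒ total 22.
Compare {F1, F3, F4}: total 23.
Compare {F1, F4, F5}: total 23.
No size-3 selection does better; minimum is 22.

22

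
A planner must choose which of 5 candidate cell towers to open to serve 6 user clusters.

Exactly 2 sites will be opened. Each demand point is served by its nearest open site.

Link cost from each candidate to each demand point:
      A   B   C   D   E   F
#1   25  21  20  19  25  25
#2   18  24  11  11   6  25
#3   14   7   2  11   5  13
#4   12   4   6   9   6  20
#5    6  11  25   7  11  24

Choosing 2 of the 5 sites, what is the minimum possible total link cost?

40

Open {#3, #5}.
  A→#5 6, B→#3 7, C→#3 2, D→#5 7, E→#3 5, F→#3 13  ⇒ total 40.
Compare {#3, #4}: total 45.
Compare {#4, #5}: total 49.
No size-2 selection does better; minimum is 40.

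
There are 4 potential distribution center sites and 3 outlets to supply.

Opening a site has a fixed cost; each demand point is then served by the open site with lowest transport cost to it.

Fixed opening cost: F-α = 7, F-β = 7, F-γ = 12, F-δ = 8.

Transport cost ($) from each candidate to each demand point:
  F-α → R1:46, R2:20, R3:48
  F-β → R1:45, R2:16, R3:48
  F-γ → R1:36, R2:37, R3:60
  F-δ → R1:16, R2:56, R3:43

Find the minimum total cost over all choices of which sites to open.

Open {F-β, F-δ}: assign each demand point to its cheapest open site.
  R1→F-δ 16, R2→F-β 16, R3→F-δ 43
  transport cost 75, fixed 15 → total 90.
Compare {F-α, F-δ}: transport cost 79 + fixed 15 = 94.
Compare {F-α, F-β, F-δ}: transport cost 75 + fixed 22 = 97.
Compare {F-β, F-γ, F-δ}: transport cost 75 + fixed 27 = 102.
All other subsets cost ≥ 94. Minimum total cost: 90.

90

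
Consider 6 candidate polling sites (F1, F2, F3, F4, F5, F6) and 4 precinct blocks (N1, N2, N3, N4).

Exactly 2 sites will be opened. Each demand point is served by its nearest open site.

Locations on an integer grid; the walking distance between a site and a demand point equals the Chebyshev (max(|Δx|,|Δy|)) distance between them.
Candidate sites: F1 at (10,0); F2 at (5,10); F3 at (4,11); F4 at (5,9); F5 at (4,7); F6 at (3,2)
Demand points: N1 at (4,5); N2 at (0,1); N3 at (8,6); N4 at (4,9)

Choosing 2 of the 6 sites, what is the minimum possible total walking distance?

10

Open {F4, F6}.
  N1→F6 3, N2→F6 3, N3→F4 3, N4→F4 1  ⇒ total 10.
Compare {F2, F6}: total 11.
Compare {F5, F6}: total 11.
No size-2 selection does better; minimum is 10.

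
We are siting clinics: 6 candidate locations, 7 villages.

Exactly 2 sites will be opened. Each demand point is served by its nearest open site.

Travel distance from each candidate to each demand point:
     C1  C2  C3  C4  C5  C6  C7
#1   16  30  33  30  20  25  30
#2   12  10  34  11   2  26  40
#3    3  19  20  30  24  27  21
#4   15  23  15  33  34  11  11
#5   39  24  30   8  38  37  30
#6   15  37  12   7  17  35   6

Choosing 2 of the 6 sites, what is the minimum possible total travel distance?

72

Open {#2, #4}.
  C1→#2 12, C2→#2 10, C3→#4 15, C4→#2 11, C5→#2 2, C6→#4 11, C7→#4 11  ⇒ total 72.
Compare {#2, #6}: total 75.
Compare {#3, #6}: total 91.
No size-2 selection does better; minimum is 72.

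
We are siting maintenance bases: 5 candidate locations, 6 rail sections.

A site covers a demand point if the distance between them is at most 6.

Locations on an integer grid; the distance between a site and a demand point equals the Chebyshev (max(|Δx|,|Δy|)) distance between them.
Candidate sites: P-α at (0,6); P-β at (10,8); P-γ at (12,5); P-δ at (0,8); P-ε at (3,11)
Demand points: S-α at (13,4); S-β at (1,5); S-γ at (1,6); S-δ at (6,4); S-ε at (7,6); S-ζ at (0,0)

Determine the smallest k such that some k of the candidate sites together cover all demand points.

2

Coverage sets (demand points within 6 of each site):
  P-α: {S-β, S-γ, S-δ, S-ζ}
  P-β: {S-α, S-δ, S-ε}
  P-γ: {S-α, S-δ, S-ε}
  P-δ: {S-β, S-γ, S-δ}
  P-ε: {S-β, S-γ, S-ε}
No single site covers all 6 demand points.
But {P-α, P-β} covers everything, so the minimum is 2.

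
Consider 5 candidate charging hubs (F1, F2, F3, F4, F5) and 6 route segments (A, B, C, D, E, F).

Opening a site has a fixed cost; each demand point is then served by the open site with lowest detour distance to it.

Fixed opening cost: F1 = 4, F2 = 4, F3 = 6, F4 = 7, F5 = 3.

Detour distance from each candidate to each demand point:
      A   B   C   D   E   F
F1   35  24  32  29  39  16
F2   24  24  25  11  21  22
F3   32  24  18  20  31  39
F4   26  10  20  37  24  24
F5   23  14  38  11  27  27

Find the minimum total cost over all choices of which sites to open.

117

Open {F1, F2, F4}: assign each demand point to its cheapest open site.
  A→F2 24, B→F4 10, C→F4 20, D→F2 11, E→F2 21, F→F1 16
  detour distance 102, fixed 15 → total 117.
Compare {F1, F4, F5}: detour distance 104 + fixed 14 = 118.
Compare {F2, F4}: detour distance 108 + fixed 11 = 119.
Compare {F1, F2, F4, F5}: detour distance 101 + fixed 18 = 119.
All other subsets cost ≥ 118. Minimum total cost: 117.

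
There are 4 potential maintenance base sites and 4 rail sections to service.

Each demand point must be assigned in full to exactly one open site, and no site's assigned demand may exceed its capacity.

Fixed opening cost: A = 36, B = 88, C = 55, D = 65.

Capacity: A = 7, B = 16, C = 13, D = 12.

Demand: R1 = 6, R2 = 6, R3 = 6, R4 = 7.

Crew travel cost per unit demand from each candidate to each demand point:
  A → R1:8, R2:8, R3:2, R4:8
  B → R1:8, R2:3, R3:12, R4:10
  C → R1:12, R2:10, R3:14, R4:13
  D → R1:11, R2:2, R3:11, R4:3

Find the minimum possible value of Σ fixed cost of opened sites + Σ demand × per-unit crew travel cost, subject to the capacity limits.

Open {A, B, D}; cheapest assignment that respects the capacities:
  A (cap 7, load 6): R3 — cost 6×2 = 12
  B (cap 16, load 12): R1, R2 — cost 6×8 + 6×3 = 66
  D (cap 12, load 7): R4 — cost 7×3 = 21
  Shipping 99, fixed 189 → total 288.
  Any other capacity-feasible assignment to {A, B, D} ships for at least 99.
Compare {A, C, D}: its best feasible assignment gives total 321.
Compare {A, B, C, D}: its best feasible assignment gives total 343.
Every other set of open sites that can feasibly serve all demand totals ≥ 321 even under its best assignment. Minimum: 288.

288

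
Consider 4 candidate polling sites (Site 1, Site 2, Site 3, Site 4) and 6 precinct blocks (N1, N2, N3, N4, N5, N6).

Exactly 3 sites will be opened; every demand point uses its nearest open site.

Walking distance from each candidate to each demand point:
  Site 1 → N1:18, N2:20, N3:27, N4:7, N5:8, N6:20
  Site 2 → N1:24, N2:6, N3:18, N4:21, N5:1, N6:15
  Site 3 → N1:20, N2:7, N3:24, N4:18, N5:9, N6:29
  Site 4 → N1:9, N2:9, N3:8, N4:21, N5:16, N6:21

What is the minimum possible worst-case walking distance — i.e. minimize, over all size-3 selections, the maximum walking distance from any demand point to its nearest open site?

15

Open {Site 1, Site 2, Site 4}.
  Farthest demand point is N6 at walking distance 15 (to Site 2); all others are ≤ 15.
With {Site 1, Site 2, Site 3} the worst case is 18.
With {Site 2, Site 3, Site 4} the worst case is 18.
No size-3 selection achieves below 15.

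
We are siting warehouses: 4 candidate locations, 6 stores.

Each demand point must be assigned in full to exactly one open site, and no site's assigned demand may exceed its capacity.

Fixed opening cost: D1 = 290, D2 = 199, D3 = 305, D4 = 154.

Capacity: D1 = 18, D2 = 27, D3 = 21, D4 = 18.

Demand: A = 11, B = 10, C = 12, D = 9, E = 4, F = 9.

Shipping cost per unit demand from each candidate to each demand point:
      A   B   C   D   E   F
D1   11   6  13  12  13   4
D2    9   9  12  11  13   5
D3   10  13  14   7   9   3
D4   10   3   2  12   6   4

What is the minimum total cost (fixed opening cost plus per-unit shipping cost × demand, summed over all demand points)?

Open {D2, D3, D4}; cheapest assignment that respects the capacities:
  D2 (cap 27, load 21): A, B — cost 11×9 + 10×9 = 189
  D3 (cap 21, load 18): D, F — cost 9×7 + 9×3 = 90
  D4 (cap 18, load 16): C, E — cost 12×2 + 4×6 = 48
  Shipping 327, fixed 658 → total 985.
  Any other capacity-feasible assignment to {D2, D3, D4} ships for at least 327.
Compare {D1, D2, D4}: its best feasible assignment gives total 1024.
Compare {D1, D3, D4}: its best feasible assignment gives total 1181.
Every other set of open sites that can feasibly serve all demand totals ≥ 1024 even under its best assignment. Minimum: 985.

985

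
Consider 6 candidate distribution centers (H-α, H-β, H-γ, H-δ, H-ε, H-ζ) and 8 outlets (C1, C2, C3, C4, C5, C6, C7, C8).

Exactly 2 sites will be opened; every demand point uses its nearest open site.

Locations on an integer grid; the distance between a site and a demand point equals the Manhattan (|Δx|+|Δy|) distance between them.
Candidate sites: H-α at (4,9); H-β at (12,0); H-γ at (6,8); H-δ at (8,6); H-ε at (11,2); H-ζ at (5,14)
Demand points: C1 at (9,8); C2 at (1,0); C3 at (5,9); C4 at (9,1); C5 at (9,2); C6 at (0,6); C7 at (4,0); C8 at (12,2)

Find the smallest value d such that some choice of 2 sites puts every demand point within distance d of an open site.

11

Open {H-α, H-β}.
  Farthest demand point is C2 at distance 11 (to H-β); all others are ≤ 11.
With {H-β, H-γ} the worst case is 11.
With {H-β, H-δ} the worst case is 11.
No size-2 selection achieves below 11.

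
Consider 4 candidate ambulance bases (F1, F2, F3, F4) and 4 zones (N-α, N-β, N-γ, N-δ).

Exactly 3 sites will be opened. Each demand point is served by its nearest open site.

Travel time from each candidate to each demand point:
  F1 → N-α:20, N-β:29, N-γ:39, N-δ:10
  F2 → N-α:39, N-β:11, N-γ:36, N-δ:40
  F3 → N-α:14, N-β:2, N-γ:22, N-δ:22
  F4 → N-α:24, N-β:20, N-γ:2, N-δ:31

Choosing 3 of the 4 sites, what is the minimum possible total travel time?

28

Open {F1, F3, F4}.
  N-α→F3 14, N-β→F3 2, N-γ→F4 2, N-δ→F1 10  ⇒ total 28.
Compare {F2, F3, F4}: total 40.
Compare {F1, F2, F4}: total 43.
No size-3 selection does better; minimum is 28.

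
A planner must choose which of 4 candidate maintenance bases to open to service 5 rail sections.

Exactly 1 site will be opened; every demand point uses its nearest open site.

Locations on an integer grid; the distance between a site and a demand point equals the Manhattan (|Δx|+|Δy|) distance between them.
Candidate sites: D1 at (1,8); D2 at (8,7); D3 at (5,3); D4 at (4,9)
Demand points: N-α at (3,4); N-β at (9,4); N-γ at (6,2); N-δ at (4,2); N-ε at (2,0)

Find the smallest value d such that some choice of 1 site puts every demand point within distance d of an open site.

Open {D3}.
  Farthest demand point is N-ε at distance 6 (to D3); all others are ≤ 6.
With {D4} the worst case is 11.
With {D1} the worst case is 12.
No size-1 selection achieves below 6.

6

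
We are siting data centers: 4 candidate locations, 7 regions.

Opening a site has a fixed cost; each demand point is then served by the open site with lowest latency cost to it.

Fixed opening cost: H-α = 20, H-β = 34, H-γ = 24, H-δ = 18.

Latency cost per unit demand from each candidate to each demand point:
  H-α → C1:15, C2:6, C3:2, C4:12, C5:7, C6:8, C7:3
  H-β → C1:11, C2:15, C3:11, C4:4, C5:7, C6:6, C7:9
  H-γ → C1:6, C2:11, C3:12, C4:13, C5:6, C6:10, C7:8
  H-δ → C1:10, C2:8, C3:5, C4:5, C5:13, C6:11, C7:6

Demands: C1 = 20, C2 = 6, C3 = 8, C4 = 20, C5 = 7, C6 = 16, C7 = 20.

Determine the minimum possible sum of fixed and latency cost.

528

Open {H-α, H-β, H-γ}: assign each demand point to its cheapest open site.
  C1→H-γ 20×6=120, C2→H-α 6×6=36, C3→H-α 8×2=16, C4→H-β 20×4=80, C5→H-γ 7×6=42, C6→H-β 16×6=96, C7→H-α 20×3=60
  latency cost 450, fixed 78 → total 528.
Compare {H-α, H-β, H-γ, H-δ}: latency cost 450 + fixed 96 = 546.
Compare {H-α, H-γ, H-δ}: latency cost 502 + fixed 62 = 564.
Compare {H-α, H-β, H-δ}: latency cost 537 + fixed 72 = 609.
All other subsets cost ≥ 546. Minimum total cost: 528.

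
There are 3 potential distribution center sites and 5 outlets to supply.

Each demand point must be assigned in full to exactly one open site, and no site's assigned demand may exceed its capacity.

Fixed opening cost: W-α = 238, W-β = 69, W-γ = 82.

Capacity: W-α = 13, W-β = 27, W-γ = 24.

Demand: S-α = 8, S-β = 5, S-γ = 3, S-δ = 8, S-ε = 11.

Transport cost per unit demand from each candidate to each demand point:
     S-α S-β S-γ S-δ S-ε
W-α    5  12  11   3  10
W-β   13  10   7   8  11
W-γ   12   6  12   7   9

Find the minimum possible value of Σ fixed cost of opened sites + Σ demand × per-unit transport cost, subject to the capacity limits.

Open {W-β, W-γ}; cheapest assignment that respects the capacities:
  W-β (cap 27, load 11): S-γ, S-δ — cost 3×7 + 8×8 = 85
  W-γ (cap 24, load 24): S-α, S-β, S-ε — cost 8×12 + 5×6 + 11×9 = 225
  Shipping 310, fixed 151 → total 461.
  Any other capacity-feasible assignment to {W-β, W-γ} ships for at least 310.
Compare {W-α, W-γ}: its best feasible assignment gives total 578.
Compare {W-α, W-β}: its best feasible assignment gives total 603.
Every other set of open sites that can feasibly serve all demand totals ≥ 578 even under its best assignment. Minimum: 461.

461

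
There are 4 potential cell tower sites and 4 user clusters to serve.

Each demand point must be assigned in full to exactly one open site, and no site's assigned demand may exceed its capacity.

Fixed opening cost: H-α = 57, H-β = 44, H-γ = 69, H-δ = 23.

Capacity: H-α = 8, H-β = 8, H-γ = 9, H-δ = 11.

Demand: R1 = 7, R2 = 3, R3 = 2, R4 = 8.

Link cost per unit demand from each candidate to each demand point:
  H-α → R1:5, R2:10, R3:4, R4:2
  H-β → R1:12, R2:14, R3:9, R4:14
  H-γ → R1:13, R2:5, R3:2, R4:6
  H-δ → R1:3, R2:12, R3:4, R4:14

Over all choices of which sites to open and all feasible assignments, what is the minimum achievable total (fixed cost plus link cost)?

Open {H-α, H-γ, H-δ}; cheapest assignment that respects the capacities:
  H-α (cap 8, load 8): R4 — cost 8×2 = 16
  H-γ (cap 9, load 5): R2, R3 — cost 3×5 + 2×2 = 19
  H-δ (cap 11, load 7): R1 — cost 7×3 = 21
  Shipping 56, fixed 149 → total 205.
  Any other capacity-feasible assignment to {H-α, H-γ, H-δ} ships for at least 56.
Compare {H-α, H-β, H-δ}: its best feasible assignment gives total 211.
Compare {H-α, H-β, H-γ, H-δ}: its best feasible assignment gives total 249.
Every other set of open sites that can feasibly serve all demand totals ≥ 211 even under its best assignment. Minimum: 205.

205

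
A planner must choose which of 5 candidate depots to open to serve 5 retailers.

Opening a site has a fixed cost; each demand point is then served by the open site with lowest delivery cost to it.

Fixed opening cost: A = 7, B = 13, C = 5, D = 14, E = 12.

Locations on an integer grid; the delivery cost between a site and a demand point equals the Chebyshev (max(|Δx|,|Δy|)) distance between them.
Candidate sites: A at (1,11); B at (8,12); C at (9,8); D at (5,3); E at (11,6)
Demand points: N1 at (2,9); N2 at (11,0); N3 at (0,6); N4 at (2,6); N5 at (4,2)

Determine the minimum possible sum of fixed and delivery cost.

Open {D}: assign each demand point to its cheapest open site.
  N1→D 6, N2→D 6, N3→D 5, N4→D 3, N5→D 1
  delivery cost 21, fixed 14 → total 35.
Compare {A, C}: delivery cost 26 + fixed 12 = 38.
Compare {A, D}: delivery cost 17 + fixed 21 = 38.
Compare {A}: delivery cost 32 + fixed 7 = 39.
All other subsets cost ≥ 38. Minimum total cost: 35.

35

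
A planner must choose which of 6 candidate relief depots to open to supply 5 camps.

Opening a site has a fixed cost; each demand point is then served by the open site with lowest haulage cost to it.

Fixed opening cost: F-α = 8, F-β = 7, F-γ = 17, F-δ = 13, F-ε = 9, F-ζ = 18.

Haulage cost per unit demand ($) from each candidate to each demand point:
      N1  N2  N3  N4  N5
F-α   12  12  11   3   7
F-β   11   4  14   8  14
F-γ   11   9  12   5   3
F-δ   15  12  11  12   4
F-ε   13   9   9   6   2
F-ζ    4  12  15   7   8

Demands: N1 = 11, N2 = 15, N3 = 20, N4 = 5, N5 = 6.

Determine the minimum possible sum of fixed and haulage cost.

Open {F-α, F-β, F-ε, F-ζ}: assign each demand point to its cheapest open site.
  N1→F-ζ 11×4=44, N2→F-β 15×4=60, N3→F-ε 20×9=180, N4→F-α 5×3=15, N5→F-ε 6×2=12
  haulage cost 311, fixed 42 → total 353.
Compare {F-β, F-ε, F-ζ}: haulage cost 326 + fixed 34 = 360.
Compare {F-α, F-β, F-δ, F-ε, F-ζ}: haulage cost 311 + fixed 55 = 366.
Compare {F-α, F-β, F-γ, F-ε, F-ζ}: haulage cost 311 + fixed 59 = 370.
All other subsets cost ≥ 360. Minimum total cost: 353.

353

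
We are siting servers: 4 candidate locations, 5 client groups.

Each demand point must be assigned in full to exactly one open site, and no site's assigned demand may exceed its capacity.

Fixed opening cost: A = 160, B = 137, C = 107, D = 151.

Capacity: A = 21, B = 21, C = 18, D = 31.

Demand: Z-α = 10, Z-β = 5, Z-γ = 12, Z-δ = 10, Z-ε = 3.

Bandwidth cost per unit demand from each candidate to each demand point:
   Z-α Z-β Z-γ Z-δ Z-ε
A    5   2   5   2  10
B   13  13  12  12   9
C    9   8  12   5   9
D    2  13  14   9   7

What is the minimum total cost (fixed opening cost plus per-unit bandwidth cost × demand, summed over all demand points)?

Open {A, D}; cheapest assignment that respects the capacities:
  A (cap 21, load 17): Z-β, Z-γ — cost 5×2 + 12×5 = 70
  D (cap 31, load 23): Z-α, Z-δ, Z-ε — cost 10×2 + 10×9 + 3×7 = 131
  Shipping 201, fixed 311 → total 512.
  Any other capacity-feasible assignment to {A, D} ships for at least 201.
Compare {C, D}: its best feasible assignment gives total 557.
Compare {A, C, D}: its best feasible assignment gives total 579.
Every other set of open sites that can feasibly serve all demand totals ≥ 557 even under its best assignment. Minimum: 512.

512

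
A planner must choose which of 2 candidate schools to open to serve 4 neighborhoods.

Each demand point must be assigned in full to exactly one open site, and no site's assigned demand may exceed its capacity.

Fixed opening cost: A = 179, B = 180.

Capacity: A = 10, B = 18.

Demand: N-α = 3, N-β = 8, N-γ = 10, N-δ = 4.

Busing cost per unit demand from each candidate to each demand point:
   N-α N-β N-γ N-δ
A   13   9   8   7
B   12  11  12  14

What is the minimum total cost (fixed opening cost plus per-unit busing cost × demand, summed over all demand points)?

619

Open {A, B}; cheapest assignment that respects the capacities:
  A (cap 10, load 10): N-γ — cost 10×8 = 80
  B (cap 18, load 15): N-α, N-β, N-δ — cost 3×12 + 8×11 + 4×14 = 180
  Shipping 260, fixed 359 → total 619.
  Any other capacity-feasible assignment to {A, B} ships for at least 260.
Total demand is 25 and no other set of sites has combined capacity ≥ 25, so {A, B} is the only feasible choice of open sites. Minimum: 619.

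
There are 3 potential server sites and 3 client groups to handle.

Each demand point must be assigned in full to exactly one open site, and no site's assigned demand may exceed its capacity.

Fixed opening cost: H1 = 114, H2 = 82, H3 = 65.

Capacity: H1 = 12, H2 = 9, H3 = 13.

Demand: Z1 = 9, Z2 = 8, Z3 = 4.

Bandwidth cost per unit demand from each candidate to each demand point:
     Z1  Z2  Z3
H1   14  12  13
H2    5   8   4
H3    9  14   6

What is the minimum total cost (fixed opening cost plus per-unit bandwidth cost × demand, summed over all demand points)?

Open {H2, H3}; cheapest assignment that respects the capacities:
  H2 (cap 9, load 8): Z2 — cost 8×8 = 64
  H3 (cap 13, load 13): Z1, Z3 — cost 9×9 + 4×6 = 105
  Shipping 169, fixed 147 → total 316.
  Any other capacity-feasible assignment to {H2, H3} ships for at least 169.
Compare {H1, H3}: its best feasible assignment gives total 380.
Compare {H1, H2}: its best feasible assignment gives total 389.
Every other set of open sites that can feasibly serve all demand totals ≥ 380 even under its best assignment. Minimum: 316.

316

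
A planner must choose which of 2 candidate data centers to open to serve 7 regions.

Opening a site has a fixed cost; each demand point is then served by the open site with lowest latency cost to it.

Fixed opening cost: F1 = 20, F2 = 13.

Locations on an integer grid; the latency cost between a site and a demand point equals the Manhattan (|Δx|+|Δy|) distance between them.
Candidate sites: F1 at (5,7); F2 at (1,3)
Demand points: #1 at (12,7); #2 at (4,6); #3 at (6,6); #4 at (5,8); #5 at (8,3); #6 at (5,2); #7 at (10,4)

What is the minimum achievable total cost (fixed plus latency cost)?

Open {F1}: assign each demand point to its cheapest open site.
  #1→F1 7, #2→F1 2, #3→F1 2, #4→F1 1, #5→F1 7, #6→F1 5, #7→F1 8
  latency cost 32, fixed 20 → total 52.
Compare {F1, F2}: latency cost 32 + fixed 33 = 65.
Compare {F2}: latency cost 60 + fixed 13 = 73.

52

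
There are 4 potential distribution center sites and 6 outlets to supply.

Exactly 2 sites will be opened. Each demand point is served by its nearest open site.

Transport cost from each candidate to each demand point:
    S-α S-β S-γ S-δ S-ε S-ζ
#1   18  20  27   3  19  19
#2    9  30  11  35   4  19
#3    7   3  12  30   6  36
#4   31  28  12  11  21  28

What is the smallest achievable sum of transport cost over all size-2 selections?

50

Open {#1, #3}.
  S-α→#3 7, S-β→#3 3, S-γ→#3 12, S-δ→#1 3, S-ε→#3 6, S-ζ→#1 19  ⇒ total 50.
Compare {#1, #2}: total 66.
Compare {#3, #4}: total 67.
No size-2 selection does better; minimum is 50.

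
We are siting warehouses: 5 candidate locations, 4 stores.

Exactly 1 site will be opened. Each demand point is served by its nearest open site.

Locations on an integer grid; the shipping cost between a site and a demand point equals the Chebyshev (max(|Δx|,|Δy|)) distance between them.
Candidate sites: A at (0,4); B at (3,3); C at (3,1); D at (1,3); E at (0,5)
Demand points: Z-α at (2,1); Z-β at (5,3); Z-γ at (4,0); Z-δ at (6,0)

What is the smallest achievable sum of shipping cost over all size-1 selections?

Open {C}.
  Z-α→C 1, Z-β→C 2, Z-γ→C 1, Z-δ→C 3  ⇒ total 7.
Compare {B}: total 10.
Compare {D}: total 14.
No size-1 selection does better; minimum is 7.

7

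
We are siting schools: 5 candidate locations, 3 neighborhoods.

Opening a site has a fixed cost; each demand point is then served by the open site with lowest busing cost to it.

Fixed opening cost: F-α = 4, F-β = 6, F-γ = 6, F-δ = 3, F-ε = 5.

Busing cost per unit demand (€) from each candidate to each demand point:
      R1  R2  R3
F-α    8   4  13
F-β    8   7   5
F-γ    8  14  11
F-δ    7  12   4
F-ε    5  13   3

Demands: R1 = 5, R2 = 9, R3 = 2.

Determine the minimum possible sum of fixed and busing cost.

76

Open {F-α, F-ε}: assign each demand point to its cheapest open site.
  R1→F-ε 5×5=25, R2→F-α 9×4=36, R3→F-ε 2×3=6
  busing cost 67, fixed 9 → total 76.
Compare {F-α, F-δ, F-ε}: busing cost 67 + fixed 12 = 79.
Compare {F-α, F-β, F-ε}: busing cost 67 + fixed 15 = 82.
Compare {F-α, F-γ, F-ε}: busing cost 67 + fixed 15 = 82.
All other subsets cost ≥ 79. Minimum total cost: 76.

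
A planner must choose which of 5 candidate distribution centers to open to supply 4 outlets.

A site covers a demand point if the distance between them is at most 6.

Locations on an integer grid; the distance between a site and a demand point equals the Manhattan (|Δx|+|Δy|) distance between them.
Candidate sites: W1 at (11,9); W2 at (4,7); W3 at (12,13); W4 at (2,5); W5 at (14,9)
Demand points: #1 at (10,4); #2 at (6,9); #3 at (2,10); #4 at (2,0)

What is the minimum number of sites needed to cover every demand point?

Coverage sets (demand points within 6 of each site):
  W1: {#1, #2}
  W2: {#2, #3}
  W3: {}
  W4: {#3, #4}
  W5: {}
No single site covers all 4 demand points.
But {W1, W4} covers everything, so the minimum is 2.

2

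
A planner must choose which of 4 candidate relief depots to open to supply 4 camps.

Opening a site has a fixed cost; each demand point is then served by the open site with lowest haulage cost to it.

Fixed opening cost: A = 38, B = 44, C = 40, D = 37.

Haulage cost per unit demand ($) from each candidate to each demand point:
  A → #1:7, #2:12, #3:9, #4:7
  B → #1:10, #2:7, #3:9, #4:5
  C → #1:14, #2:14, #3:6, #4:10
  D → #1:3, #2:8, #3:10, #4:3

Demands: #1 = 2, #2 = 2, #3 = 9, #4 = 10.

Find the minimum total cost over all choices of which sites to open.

Open {D}: assign each demand point to its cheapest open site.
  #1→D 2×3=6, #2→D 2×8=16, #3→D 9×10=90, #4→D 10×3=30
  haulage cost 142, fixed 37 → total 179.
Compare {C, D}: haulage cost 106 + fixed 77 = 183.
Compare {A, D}: haulage cost 133 + fixed 75 = 208.
Compare {B}: haulage cost 165 + fixed 44 = 209.
All other subsets cost ≥ 183. Minimum total cost: 179.

179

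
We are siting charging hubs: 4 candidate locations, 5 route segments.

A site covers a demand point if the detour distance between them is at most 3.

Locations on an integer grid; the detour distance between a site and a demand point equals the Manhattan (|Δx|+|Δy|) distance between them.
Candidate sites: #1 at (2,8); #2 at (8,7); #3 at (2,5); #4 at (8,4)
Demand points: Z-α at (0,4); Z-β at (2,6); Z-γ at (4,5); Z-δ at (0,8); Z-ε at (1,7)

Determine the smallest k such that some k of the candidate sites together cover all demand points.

2

Coverage sets (demand points within 3 of each site):
  #1: {Z-β, Z-δ, Z-ε}
  #2: {}
  #3: {Z-α, Z-β, Z-γ, Z-ε}
  #4: {}
No single site covers all 5 demand points.
But {#1, #3} covers everything, so the minimum is 2.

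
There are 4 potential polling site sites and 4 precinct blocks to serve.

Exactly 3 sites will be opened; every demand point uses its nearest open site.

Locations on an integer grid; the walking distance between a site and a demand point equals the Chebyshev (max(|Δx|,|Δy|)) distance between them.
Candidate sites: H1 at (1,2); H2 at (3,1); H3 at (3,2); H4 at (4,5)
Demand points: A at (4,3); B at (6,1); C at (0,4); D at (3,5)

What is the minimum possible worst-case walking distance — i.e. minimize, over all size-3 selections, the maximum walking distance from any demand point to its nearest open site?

3

Open {H1, H2, H3}.
  Farthest demand point is B at walking distance 3 (to H2); all others are ≤ 3.
With {H1, H2, H4} the worst case is 3.
With {H1, H3, H4} the worst case is 3.
No size-3 selection achieves below 3.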